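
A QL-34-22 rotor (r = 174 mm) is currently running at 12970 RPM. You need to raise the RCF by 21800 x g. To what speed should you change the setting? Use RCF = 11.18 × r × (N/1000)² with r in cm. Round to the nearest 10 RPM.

r = 174 mm = 17.4 cm
Current RCF = 11.18 × 17.4 × (12.97)² = 11.18 × 17.4 × 168.2209 ≈ 32,724.3 × g
Target RCF = 32,724.3 + 21,800 = 54,524.3 × g
(N/1000)² = 54,524.3 / 194.532 = 280.2845
N = 1000 × √280.2845 ≈ 16,741.7

≈ 16740 RPM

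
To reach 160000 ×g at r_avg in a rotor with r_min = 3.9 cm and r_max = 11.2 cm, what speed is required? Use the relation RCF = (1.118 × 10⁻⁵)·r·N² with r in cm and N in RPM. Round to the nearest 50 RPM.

r_avg = (3.9 + 11.2) / 2 = 7.55 cm
RCF = 1.118 × 10⁻⁵ × r × N²
160,000 = 1.118 × 10⁻⁵ × 7.55 × N²
N² = 160,000 / (8.4409 × 10⁻⁵) = 1,895,532,467
N ≈ √1,895,532,467 ≈ 43,537.7

N ≈ 43550 RPM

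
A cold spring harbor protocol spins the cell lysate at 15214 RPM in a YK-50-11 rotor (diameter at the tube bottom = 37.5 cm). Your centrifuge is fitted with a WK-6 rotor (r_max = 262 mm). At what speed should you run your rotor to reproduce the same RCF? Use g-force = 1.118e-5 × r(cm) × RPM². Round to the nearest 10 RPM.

Original rotor: r = 37.5 / 2 = 18.75 cm
RCF = 1.118 × 10⁻⁵ × r × N²
RCF_original = 1.118 × 10⁻⁵ × 18.75 × (15214)² = 1.118 × 10⁻⁵ × 18.75 × 231,465,796 ≈ 48,521 × g
Your rotor: r = 262 mm = 26.2 cm
48,521 = 1.118 × 10⁻⁵ × 26.2 × N²
N² = 48,521 / (29.2916 × 10⁻⁵) = 165,648,172
N ≈ √165,648,172 ≈ 12,870.4

12870 RPM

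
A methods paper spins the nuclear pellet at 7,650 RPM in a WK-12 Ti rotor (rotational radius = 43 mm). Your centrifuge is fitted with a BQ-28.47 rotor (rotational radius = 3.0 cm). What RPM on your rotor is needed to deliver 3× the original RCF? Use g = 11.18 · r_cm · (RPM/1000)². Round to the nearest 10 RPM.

Original rotor: r = 43 mm = 4.3 cm
RCF_original = 11.18 × 4.3 × (7.65)² = 11.18 × 4.3 × 58.5225 ≈ 2,813.4 × g
Target RCF = 3 × 2,813.4 ≈ 8,440.2 × g
8,440.2 = 11.18 × 3 × (N/1000)²
(N/1000)² = 8,440.2 / 33.54 = 251.6458
N = 1000 × √251.6458 ≈ 15,863.3

≈ 15860 RPM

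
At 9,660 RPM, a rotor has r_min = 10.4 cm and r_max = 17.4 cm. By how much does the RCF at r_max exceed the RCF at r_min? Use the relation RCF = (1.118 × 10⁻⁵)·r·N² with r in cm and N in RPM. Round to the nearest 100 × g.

RCF_max = 1.118 × 10⁻⁵ × 17.4 × (9660)² = 1.118 × 10⁻⁵ × 17.4 × 93,315,600 ≈ 18,152.9 × g
RCF_min = 1.118 × 10⁻⁵ × 10.4 × (9660)² = 1.118 × 10⁻⁵ × 10.4 × 93,315,600 ≈ 10,850 × g
ΔRCF = 18,152.9 − 10,850 = 7,302.9

7300 x g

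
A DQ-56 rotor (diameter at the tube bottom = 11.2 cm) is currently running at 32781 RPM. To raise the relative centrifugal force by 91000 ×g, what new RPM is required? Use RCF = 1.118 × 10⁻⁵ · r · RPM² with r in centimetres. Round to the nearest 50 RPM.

r = 11.2 / 2 = 5.6 cm
Current RCF = 1.118 × 10⁻⁵ × 5.6 × (32781)² = 1.118 × 10⁻⁵ × 5.6 × 1,074,593,961 ≈ 67,278.2 × g
Target RCF = 67,278.2 + 91,000 = 158,278.2 × g
N² = 158,278.2 / (6.2608 × 10⁻⁵) = 2,528,082,673
N ≈ √2,528,082,673 ≈ 50,280.0

≈ 50300 RPM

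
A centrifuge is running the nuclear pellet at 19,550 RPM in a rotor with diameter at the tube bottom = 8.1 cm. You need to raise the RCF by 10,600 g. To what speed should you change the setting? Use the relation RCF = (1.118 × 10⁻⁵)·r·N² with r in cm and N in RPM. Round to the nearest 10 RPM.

≈ 24830 RPM

r = 8.1 / 2 = 4.05 cm
Current RCF = 1.118 × 10⁻⁵ × 4.05 × (19550)² = 1.118 × 10⁻⁵ × 4.05 × 382,202,500 ≈ 17,305.7 × g
Target RCF = 17,305.7 + 10,600 = 27,905.7 × g
N² = 27,905.7 / (4.5279 × 10⁻⁵) = 616,305,572
N ≈ √616,305,572 ≈ 24,825.5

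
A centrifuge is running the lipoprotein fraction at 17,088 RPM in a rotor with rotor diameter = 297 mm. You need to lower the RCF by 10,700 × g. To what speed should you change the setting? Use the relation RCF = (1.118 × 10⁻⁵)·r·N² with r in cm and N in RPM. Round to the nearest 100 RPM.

r = 297 mm / 2 = 148.5 mm = 14.85 cm
Current RCF = 1.118 × 10⁻⁵ × 14.85 × (17088)² = 1.118 × 10⁻⁵ × 14.85 × 291,999,744 ≈ 48,478.7 × g
Target RCF = 48,478.7 − 10,700 = 37,778.7 × g
N² = 37,778.7 / (16.6023 × 10⁻⁵) = 227,551,002
N ≈ √227,551,002 ≈ 15,084.8

N₂ ≈ 15100 RPM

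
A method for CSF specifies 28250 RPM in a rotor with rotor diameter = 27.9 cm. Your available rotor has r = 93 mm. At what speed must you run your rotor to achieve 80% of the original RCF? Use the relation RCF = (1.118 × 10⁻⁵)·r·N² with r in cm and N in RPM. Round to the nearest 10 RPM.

≈ 30950 RPM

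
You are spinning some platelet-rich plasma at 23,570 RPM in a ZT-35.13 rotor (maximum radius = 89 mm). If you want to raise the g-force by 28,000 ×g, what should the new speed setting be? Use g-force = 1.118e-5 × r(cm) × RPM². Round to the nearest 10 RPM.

28930 RPM

r = 89 mm = 8.9 cm
Current RCF = 1.118 × 10⁻⁵ × 8.9 × (23570)² = 1.118 × 10⁻⁵ × 8.9 × 555,544,900 ≈ 55,277.8 × g
Target RCF = 55,277.8 + 28,000 = 83,277.8 × g
N² = 83,277.8 / (9.9502 × 10⁻⁵) = 836,945,991
N ≈ √836,945,991 ≈ 28,930.0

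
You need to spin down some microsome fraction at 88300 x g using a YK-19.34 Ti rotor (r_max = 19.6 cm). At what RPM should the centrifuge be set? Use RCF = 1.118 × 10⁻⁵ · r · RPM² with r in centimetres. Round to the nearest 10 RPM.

88,300 = 1.118 × 10⁻⁵ × 19.6 × N²
N² = 88,300 / (21.9128 × 10⁻⁵) = 402,960,827
N ≈ √402,960,827 ≈ 20,073.9

20070 RPM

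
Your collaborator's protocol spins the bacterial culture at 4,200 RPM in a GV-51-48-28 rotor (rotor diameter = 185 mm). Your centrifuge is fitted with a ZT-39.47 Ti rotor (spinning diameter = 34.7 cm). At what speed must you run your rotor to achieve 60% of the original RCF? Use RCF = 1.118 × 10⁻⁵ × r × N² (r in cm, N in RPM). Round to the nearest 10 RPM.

≈ 2380 RPM

Original rotor: r = 185 mm / 2 = 92.5 mm = 9.25 cm
RCF_original = 1.118 × 10⁻⁵ × 9.25 × (4200)² = 1.118 × 10⁻⁵ × 9.25 × 17,640,000 ≈ 1,824.2 × g
Target RCF = 0.6 × 1,824.2 ≈ 1,094.5 × g
Your rotor: r = 34.7 / 2 = 17.35 cm
1,094.5 = 1.118 × 10⁻⁵ × 17.35 × N²
N² = 1,094.5 / (19.3973 × 10⁻⁵) = 5,642,538
N ≈ √5,642,538 ≈ 2,375.4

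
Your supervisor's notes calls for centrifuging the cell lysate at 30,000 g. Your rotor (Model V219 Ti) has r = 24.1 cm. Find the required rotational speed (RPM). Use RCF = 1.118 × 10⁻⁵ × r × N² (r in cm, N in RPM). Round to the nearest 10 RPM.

30,000 = 1.118 × 10⁻⁵ × 24.1 × N²
N² = 30,000 / (26.9438 × 10⁻⁵) = 111,342,869
N ≈ √111,342,869 ≈ 10,551.9

≈ 10550 RPM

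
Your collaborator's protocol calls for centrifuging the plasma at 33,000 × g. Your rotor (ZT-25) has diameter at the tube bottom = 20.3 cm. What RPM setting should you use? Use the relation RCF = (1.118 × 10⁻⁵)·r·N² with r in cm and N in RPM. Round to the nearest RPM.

N ≈ 17053 RPM

r = 20.3 / 2 = 10.15 cm
RCF = 1.118 × 10⁻⁵ × r × N²
33,000 = 1.118 × 10⁻⁵ × 10.15 × N²
N² = 33,000 / (11.3477 × 10⁻⁵) = 290,807,829
N ≈ √290,807,829 ≈ 17,053.1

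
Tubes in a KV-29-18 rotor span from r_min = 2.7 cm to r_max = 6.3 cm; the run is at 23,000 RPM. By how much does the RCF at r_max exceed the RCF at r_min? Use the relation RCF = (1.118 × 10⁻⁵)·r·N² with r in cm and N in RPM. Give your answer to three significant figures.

≈ 21300 x g

ΔRCF = 1.118 × 10⁻⁵ × (r_max − r_min) × N² = 1.118 × 10⁻⁵ × 3.6 × 529,000,000 ≈ 21,291.2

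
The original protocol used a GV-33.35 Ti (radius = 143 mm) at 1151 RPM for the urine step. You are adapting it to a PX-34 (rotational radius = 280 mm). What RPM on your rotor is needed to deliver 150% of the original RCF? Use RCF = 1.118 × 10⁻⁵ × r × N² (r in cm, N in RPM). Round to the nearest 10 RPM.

Original rotor: r = 143 mm = 14.3 cm
RCF_original = 1.118 × 10⁻⁵ × 14.3 × (1151)² = 1.118 × 10⁻⁵ × 14.3 × 1,324,801 ≈ 211.8 × g
Target RCF = 1.5 × 211.8 ≈ 317.7 × g
Your rotor: r = 280 mm = 28.0 cm
317.7 = 1.118 × 10⁻⁵ × 28 × N²
N² = 317.7 / (31.304 × 10⁻⁵) = 1,014,886
N ≈ √1,014,886 ≈ 1,007.4

≈ 1010 RPM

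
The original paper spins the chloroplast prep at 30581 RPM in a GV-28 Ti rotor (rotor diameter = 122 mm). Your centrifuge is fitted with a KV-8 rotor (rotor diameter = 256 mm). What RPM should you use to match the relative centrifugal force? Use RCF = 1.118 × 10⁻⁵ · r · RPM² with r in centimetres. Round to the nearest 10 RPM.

≈ 21110 RPM

Original rotor: r = 122 mm / 2 = 61 mm = 6.1 cm
RCF = 1.118 × 10⁻⁵ × r × N²
RCF_original = 1.118 × 10⁻⁵ × 6.1 × (30581)² = 1.118 × 10⁻⁵ × 6.1 × 935,197,561 ≈ 63,778.6 × g
Your rotor: r = 256 mm / 2 = 128 mm = 12.8 cm
63,778.6 = 1.118 × 10⁻⁵ × 12.8 × N²
N² = 63,778.6 / (14.3104 × 10⁻⁵) = 445,680,065
N ≈ √445,680,065 ≈ 21,111.1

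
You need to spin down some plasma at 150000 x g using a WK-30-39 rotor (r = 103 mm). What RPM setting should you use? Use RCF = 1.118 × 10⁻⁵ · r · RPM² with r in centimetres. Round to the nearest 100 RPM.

r = 103 mm = 10.3 cm
150,000 = 1.118 × 10⁻⁵ × 10.3 × N²
N² = 150,000 / (11.5154 × 10⁻⁵) = 1,302,603,470
N ≈ √1,302,603,470 ≈ 36,091.6

36100 RPM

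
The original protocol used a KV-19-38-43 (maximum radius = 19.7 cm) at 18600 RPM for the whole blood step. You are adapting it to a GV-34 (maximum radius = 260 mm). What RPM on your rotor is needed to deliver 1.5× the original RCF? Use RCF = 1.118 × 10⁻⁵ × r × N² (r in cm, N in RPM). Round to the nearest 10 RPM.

≈ 19830 RPM

RCF_original = 1.118 × 10⁻⁵ × 19.7 × (18600)² = 1.118 × 10⁻⁵ × 19.7 × 345,960,000 ≈ 76,196.3 × g
Target RCF = 1.5 × 76,196.3 ≈ 114,294.5 × g
Your rotor: r = 260 mm = 26.0 cm
114,294.5 = 1.118 × 10⁻⁵ × 26 × N²
N² = 114,294.5 / (29.068 × 10⁻⁵) = 393,196,986
N ≈ √393,196,986 ≈ 19,829.2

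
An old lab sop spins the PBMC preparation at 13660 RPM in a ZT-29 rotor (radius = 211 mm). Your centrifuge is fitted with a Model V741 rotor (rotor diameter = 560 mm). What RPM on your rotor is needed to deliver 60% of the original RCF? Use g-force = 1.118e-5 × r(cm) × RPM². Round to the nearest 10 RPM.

Original rotor: r = 211 mm = 21.1 cm
RCF = 1.118 × 10⁻⁵ × r × N²
RCF_original = 1.118 × 10⁻⁵ × 21.1 × (13660)² = 1.118 × 10⁻⁵ × 21.1 × 186,595,600 ≈ 44,017.5 × g
Target RCF = 0.6 × 44,017.5 ≈ 26,410.5 × g
Your rotor: r = 560 mm / 2 = 280 mm = 28 cm
26,410.5 = 1.118 × 10⁻⁵ × 28 × N²
N² = 26,410.5 / (31.304 × 10⁻⁵) = 84,367,812
N ≈ √84,367,812 ≈ 9,185.2

≈ 9190 RPM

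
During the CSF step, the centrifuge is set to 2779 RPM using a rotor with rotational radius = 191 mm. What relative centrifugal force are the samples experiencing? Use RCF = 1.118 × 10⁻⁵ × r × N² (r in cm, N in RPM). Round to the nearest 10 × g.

RCF ≈ 1650 ×g

r = 191 mm = 19.1 cm
RCF = 1.118 × 10⁻⁵ × 19.1 × (2779)² = 1.118 × 10⁻⁵ × 19.1 × 7,722,841 ≈ 1,649.1 × g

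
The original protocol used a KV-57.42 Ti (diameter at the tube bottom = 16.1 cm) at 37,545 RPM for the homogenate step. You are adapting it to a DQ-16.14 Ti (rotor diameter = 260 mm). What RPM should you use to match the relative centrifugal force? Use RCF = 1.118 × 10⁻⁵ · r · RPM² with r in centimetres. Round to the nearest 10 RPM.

≈ 29540 RPM

Original rotor: r = 16.1 / 2 = 8.05 cm
RCF_original = 1.118 × 10⁻⁵ × 8.05 × (37545)² = 1.118 × 10⁻⁵ × 8.05 × 1,409,627,025 ≈ 126,865 × g
Your rotor: r = 260 mm / 2 = 130 mm = 13 cm
126,865 = 1.118 × 10⁻⁵ × 13 × N²
N² = 126,865 / (14.534 × 10⁻⁵) = 872,884,271
N ≈ √872,884,271 ≈ 29,544.6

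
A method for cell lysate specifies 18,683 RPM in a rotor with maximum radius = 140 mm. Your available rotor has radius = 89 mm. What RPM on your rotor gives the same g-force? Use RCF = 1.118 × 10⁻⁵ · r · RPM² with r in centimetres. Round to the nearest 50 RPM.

23450 RPM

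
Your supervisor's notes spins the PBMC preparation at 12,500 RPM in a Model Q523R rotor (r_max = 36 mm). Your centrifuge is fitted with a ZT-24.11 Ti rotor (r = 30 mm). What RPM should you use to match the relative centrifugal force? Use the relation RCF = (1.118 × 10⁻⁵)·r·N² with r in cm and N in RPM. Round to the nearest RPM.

13693 RPM

Original rotor: r = 36 mm = 3.6 cm
RCF_original = 1.118 × 10⁻⁵ × 3.6 × (12500)² = 1.118 × 10⁻⁵ × 3.6 × 156,250,000 ≈ 6,288.8 × g
Your rotor: r = 30 mm = 3.0 cm
6,288.8 = 1.118 × 10⁻⁵ × 3 × N²
N² = 6,288.8 / (3.354 × 10⁻⁵) = 187,501,491
N ≈ √187,501,491 ≈ 13,693.1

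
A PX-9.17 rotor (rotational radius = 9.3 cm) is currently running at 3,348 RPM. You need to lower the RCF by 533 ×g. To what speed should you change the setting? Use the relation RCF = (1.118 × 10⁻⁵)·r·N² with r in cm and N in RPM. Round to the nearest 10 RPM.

N₂ ≈ 2470 RPM

Current RCF = 1.118 × 10⁻⁵ × 9.3 × (3348)² = 1.118 × 10⁻⁵ × 9.3 × 11,209,104 ≈ 1,165.5 × g
Target RCF = 1,165.5 − 533 = 632.5 × g
N² = 632.5 / (10.3974 × 10⁻⁵) = 6,083,252
N ≈ √6,083,252 ≈ 2,466.4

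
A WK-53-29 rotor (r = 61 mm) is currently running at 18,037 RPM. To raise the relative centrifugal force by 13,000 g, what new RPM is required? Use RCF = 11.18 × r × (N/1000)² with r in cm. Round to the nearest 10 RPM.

r = 61 mm = 6.1 cm
Current RCF = 11.18 × 6.1 × (18.037)² = 11.18 × 6.1 × 325.333369 ≈ 22,187.1 × g
Target RCF = 22,187.1 + 13,000 = 35,187.1 × g
(N/1000)² = 35,187.1 / 68.198 = 515.955
N = 1000 × √515.955 ≈ 22,714.6

N₂ ≈ 22710 RPM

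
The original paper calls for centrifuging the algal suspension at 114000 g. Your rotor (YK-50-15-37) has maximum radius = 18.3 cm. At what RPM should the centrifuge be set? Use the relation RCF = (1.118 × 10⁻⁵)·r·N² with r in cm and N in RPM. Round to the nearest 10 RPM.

114,000 = 1.118 × 10⁻⁵ × 18.3 × N²
N² = 114,000 / (20.4594 × 10⁻⁵) = 557,201,091
N ≈ √557,201,091 ≈ 23,605.1

≈ 23610 RPM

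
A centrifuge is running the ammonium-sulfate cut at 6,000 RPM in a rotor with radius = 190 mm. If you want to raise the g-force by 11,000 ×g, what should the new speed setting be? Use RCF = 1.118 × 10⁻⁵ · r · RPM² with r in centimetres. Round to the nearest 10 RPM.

N₂ ≈ 9370 RPM

r = 190 mm = 19.0 cm
Current RCF = 1.118 × 10⁻⁵ × 19 × (6000)² = 1.118 × 10⁻⁵ × 19 × 36,000,000 ≈ 7,647.1 × g
Target RCF = 7,647.1 + 11,000 = 18,647.1 × g
N² = 18,647.1 / (21.242 × 10⁻⁵) = 87,784,107
N ≈ √87,784,107 ≈ 9,369.3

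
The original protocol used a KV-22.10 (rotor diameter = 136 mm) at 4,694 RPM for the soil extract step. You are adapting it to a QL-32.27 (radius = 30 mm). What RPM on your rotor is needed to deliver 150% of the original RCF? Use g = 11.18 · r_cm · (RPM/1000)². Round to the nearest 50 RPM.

Original rotor: r = 136 mm / 2 = 68 mm = 6.8 cm
RCF_original = 11.18 × 6.8 × (4.694)² = 11.18 × 6.8 × 22.033636 ≈ 1,675.1 × g
Target RCF = 1.5 × 1,675.1 ≈ 2,512.6 × g
Your rotor: r = 30 mm = 3.0 cm
2,512.6 = 11.18 × 3 × (N/1000)²
(N/1000)² = 2,512.6 / 33.54 = 74.91354
N = 1000 × √74.91354 ≈ 8,655.3

≈ 8650 RPM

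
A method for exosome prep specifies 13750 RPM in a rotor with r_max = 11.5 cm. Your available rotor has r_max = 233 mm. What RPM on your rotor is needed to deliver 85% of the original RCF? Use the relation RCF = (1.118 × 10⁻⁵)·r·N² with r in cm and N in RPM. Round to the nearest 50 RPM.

≈ 8900 RPM

RCF_original = 1.118 × 10⁻⁵ × 11.5 × (13750)² = 1.118 × 10⁻⁵ × 11.5 × 189,062,500 ≈ 24,307.8 × g
Target RCF = 0.85 × 24,307.8 ≈ 20,661.6 × g
Your rotor: r = 233 mm = 23.3 cm
20,661.6 = 1.118 × 10⁻⁵ × 23.3 × N²
N² = 20,661.6 / (26.0494 × 10⁻⁵) = 79,316,990
N ≈ √79,316,990 ≈ 8,906.0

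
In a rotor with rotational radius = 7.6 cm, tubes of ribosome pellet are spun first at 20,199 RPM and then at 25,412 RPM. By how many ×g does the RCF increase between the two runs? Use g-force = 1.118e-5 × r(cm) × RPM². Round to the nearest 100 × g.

≈ 20200 ×g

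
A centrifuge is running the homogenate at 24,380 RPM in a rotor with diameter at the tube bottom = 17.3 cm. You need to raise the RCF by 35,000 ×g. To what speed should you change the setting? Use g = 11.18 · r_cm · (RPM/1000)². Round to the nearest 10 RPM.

N₂ ≈ 30920 RPM

r = 17.3 / 2 = 8.65 cm
Current RCF = 11.18 × 8.65 × (24.38)² = 11.18 × 8.65 × 594.3844 ≈ 57,481.1 × g
Target RCF = 57,481.1 + 35,000 = 92,481.1 × g
(N/1000)² = 92,481.1 / 96.707 = 956.302
N = 1000 × √956.302 ≈ 30,924.1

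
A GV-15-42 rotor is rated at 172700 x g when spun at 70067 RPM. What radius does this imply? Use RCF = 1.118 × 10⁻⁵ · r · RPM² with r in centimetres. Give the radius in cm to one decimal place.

r ≈ 3.1 cm

172700 = 1.118 × 10⁻⁵ × r × (70067)²
r = 172700 / (1.118 × 10⁻⁵ × 4,909,384,489) = 172700 / 54886.92 ≈ 3.146 cm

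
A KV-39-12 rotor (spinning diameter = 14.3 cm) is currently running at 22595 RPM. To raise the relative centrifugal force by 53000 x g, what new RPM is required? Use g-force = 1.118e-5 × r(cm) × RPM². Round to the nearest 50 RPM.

r = 14.3 / 2 = 7.15 cm
Current RCF = 1.118 × 10⁻⁵ × 7.15 × (22595)² = 1.118 × 10⁻⁵ × 7.15 × 510,534,025 ≈ 40,810.6 × g
Target RCF = 40,810.6 + 53,000 = 93,810.6 × g
N² = 93,810.6 / (7.9937 × 10⁻⁵) = 1,173,556,676
N ≈ √1,173,556,676 ≈ 34,257.2

34250 RPM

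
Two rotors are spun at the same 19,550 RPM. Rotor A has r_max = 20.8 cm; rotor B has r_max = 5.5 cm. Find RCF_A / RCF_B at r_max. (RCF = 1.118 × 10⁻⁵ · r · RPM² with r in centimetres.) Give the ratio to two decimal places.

At fixed N, RCF ∝ r, so RCF_A/RCF_B = r_A/r_B = 20.8 / 5.5 = 3.7818.

3.78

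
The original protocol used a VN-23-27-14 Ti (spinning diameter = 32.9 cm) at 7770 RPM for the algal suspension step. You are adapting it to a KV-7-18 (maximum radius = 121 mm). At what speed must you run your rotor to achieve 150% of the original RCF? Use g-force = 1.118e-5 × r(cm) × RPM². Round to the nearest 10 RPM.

≈ 11100 RPM

Original rotor: r = 32.9 / 2 = 16.45 cm
RCF = 1.118 × 10⁻⁵ × r × N²
RCF_original = 1.118 × 10⁻⁵ × 16.45 × (7770)² = 1.118 × 10⁻⁵ × 16.45 × 60,372,900 ≈ 11,103.2 × g
Target RCF = 1.5 × 11,103.2 ≈ 16,654.8 × g
Your rotor: r = 121 mm = 12.1 cm
16,654.8 = 1.118 × 10⁻⁵ × 12.1 × N²
N² = 16,654.8 / (13.5278 × 10⁻⁵) = 123,115,362
N ≈ √123,115,362 ≈ 11,095.7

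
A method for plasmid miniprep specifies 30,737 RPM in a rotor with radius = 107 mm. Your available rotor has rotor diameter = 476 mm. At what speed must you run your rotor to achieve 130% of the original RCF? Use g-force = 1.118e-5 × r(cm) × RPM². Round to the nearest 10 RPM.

23500 RPM

Original rotor: r = 107 mm = 10.7 cm
RCF_original = 1.118 × 10⁻⁵ × 10.7 × (30737)² = 1.118 × 10⁻⁵ × 10.7 × 944,763,169 ≈ 113,018.2 × g
Target RCF = 1.3 × 113,018.2 ≈ 146,923.7 × g
Your rotor: r = 476 mm / 2 = 238 mm = 23.8 cm
146,923.7 = 1.118 × 10⁻⁵ × 23.8 × N²
N² = 146,923.7 / (26.6084 × 10⁻⁵) = 552,170,367
N ≈ √552,170,367 ≈ 23,498.3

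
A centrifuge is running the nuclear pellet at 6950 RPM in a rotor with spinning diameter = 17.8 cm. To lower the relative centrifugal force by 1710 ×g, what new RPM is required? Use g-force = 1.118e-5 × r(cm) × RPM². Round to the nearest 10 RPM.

N₂ ≈ 5580 RPM

r = 17.8 / 2 = 8.9 cm
Current RCF = 1.118 × 10⁻⁵ × 8.9 × (6950)² = 1.118 × 10⁻⁵ × 8.9 × 48,302,500 ≈ 4,806.2 × g
Target RCF = 4,806.2 − 1,710 = 3,096.2 × g
N² = 3,096.2 / (9.9502 × 10⁻⁵) = 31,116,962
N ≈ √31,116,962 ≈ 5,578.3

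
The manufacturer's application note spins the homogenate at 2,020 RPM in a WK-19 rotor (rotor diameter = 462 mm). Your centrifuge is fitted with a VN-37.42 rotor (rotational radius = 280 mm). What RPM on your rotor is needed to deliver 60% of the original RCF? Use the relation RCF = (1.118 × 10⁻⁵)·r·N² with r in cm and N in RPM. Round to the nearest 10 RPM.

≈ 1420 RPM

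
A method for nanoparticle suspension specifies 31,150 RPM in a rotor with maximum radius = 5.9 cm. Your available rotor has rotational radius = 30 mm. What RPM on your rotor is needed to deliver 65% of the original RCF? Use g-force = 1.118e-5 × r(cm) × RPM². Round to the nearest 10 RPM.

35220 RPM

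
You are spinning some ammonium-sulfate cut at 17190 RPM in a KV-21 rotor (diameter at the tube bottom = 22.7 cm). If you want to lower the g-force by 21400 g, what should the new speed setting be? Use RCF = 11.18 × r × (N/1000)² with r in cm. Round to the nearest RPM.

r = 22.7 / 2 = 11.35 cm
Current RCF = 11.18 × 11.35 × (17.19)² = 11.18 × 11.35 × 295.4961 ≈ 37,496.4 × g
Target RCF = 37,496.4 − 21,400 = 16,096.4 × g
(N/1000)² = 16,096.4 / 126.893 = 126.8502
N = 1000 × √126.8502 ≈ 11,262.8

11263 RPM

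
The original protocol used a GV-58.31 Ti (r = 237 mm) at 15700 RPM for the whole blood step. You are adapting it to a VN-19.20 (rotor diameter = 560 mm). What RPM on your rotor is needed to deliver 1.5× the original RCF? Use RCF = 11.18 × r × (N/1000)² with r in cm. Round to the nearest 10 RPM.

17690 RPM

Original rotor: r = 237 mm = 23.7 cm
RCF_original = 11.18 × 23.7 × (15.7)² = 11.18 × 23.7 × 246.49 ≈ 65,311.5 × g
Target RCF = 1.5 × 65,311.5 ≈ 97,967.2 × g
Your rotor: r = 560 mm / 2 = 280 mm = 28 cm
97,967.2 = 11.18 × 28 × (N/1000)²
(N/1000)² = 97,967.2 / 313.04 = 312.9543
N = 1000 × √312.9543 ≈ 17,690.5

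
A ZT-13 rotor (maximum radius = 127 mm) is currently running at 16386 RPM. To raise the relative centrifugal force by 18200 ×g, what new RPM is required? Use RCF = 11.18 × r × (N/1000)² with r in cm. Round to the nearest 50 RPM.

≈ 19900 RPM

r = 127 mm = 12.7 cm
Current RCF = 11.18 × 12.7 × (16.386)² = 11.18 × 12.7 × 268.500996 ≈ 38,123.4 × g
Target RCF = 38,123.4 + 18,200 = 56,323.4 × g
(N/1000)² = 56,323.4 / 141.986 = 396.6828
N = 1000 × √396.6828 ≈ 19,916.9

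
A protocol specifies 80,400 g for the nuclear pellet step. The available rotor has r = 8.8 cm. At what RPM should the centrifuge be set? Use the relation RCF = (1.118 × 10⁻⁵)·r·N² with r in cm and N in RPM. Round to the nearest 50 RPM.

RCF = 1.118 × 10⁻⁵ × r × N²
80,400 = 1.118 × 10⁻⁵ × 8.8 × N²
N² = 80,400 / (9.8384 × 10⁻⁵) = 817,206,050
N ≈ √817,206,050 ≈ 28,586.8

N ≈ 28600 RPM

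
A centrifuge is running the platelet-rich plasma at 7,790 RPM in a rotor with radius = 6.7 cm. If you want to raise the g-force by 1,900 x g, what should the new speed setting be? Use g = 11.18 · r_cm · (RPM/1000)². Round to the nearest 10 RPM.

N₂ ≈ 9280 RPM

Current RCF = 11.18 × 6.7 × (7.79)² = 11.18 × 6.7 × 60.6841 ≈ 4,545.6 × g
Target RCF = 4,545.6 + 1,900 = 6,445.6 × g
(N/1000)² = 6,445.6 / 74.906 = 86.04918
N = 1000 × √86.04918 ≈ 9,276.3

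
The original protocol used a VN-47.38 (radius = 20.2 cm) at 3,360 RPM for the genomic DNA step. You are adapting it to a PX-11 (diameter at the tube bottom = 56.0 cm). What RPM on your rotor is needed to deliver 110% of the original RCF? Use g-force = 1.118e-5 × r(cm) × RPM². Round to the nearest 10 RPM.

RCF_original = 1.118 × 10⁻⁵ × 20.2 × (3360)² = 1.118 × 10⁻⁵ × 20.2 × 11,289,600 ≈ 2,549.6 × g
Target RCF = 1.1 × 2,549.6 ≈ 2,804.6 × g
Your rotor: r = 56.0 / 2 = 28 cm
2,804.6 = 1.118 × 10⁻⁵ × 28 × N²
N² = 2,804.6 / (31.304 × 10⁻⁵) = 8,959,238
N ≈ √8,959,238 ≈ 2,993.2

2990 RPM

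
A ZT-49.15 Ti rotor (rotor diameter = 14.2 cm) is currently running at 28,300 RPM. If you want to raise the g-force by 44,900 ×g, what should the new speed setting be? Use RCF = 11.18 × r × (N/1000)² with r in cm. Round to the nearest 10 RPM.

36970 RPM

r = 14.2 / 2 = 7.1 cm
Current RCF = 11.18 × 7.1 × (28.3)² = 11.18 × 7.1 × 800.89 ≈ 63,573 × g
Target RCF = 63,573 + 44,900 = 108,473 × g
(N/1000)² = 108,473 / 79.378 = 1366.537
N = 1000 × √1366.537 ≈ 36,966.7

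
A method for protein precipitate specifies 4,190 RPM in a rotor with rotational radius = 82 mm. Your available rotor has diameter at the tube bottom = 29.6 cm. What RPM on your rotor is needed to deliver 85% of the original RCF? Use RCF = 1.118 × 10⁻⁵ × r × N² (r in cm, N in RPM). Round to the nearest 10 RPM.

≈ 2880 RPM

Original rotor: r = 82 mm = 8.2 cm
RCF_original = 1.118 × 10⁻⁵ × 8.2 × (4190)² = 1.118 × 10⁻⁵ × 8.2 × 17,556,100 ≈ 1,609.5 × g
Target RCF = 0.85 × 1,609.5 ≈ 1,368.1 × g
Your rotor: r = 29.6 / 2 = 14.8 cm
1,368.1 = 1.118 × 10⁻⁵ × 14.8 × N²
N² = 1,368.1 / (16.5464 × 10⁻⁵) = 8,268,264
N ≈ √8,268,264 ≈ 2,875.5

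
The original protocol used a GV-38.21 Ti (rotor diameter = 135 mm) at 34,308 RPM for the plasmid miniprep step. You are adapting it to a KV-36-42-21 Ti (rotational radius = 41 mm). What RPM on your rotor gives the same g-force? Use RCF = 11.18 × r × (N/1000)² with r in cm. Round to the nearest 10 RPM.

≈ 44020 RPM

Original rotor: r = 135 mm / 2 = 67.5 mm = 6.75 cm
RCF = 11.18 × r × (N/1000)²
RCF_original = 11.18 × 6.75 × (34.308)² = 11.18 × 6.75 × 1,177.038864 ≈ 88,825.2 × g
Your rotor: r = 41 mm = 4.1 cm
88,825.2 = 11.18 × 4.1 × (N/1000)²
(N/1000)² = 88,825.2 / 45.838 = 1937.807
N = 1000 × √1937.807 ≈ 44,020.5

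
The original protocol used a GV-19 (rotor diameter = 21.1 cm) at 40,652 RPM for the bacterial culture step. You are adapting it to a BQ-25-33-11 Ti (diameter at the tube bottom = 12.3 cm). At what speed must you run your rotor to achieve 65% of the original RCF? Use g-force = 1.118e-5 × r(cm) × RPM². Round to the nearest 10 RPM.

≈ 42930 RPM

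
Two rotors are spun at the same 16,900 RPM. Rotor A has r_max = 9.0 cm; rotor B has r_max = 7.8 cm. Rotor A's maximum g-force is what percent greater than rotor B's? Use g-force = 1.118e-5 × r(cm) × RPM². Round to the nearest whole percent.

At equal RPM, RCF scales linearly with r: ratio = 9.0 / 7.8 = 1.1538.
So rotor A delivers 15.4% more g-force.

15%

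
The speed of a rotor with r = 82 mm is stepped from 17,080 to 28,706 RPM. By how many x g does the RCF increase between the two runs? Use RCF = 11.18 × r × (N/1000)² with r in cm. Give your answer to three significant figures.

≈ 48800 x g

r = 82 mm = 8.2 cm
RCF₁ = 11.18 × 8.2 × (17.08)² = 11.18 × 8.2 × 291.7264 ≈ 26,744.3 × g
RCF₂ = 11.18 × 8.2 × (28.706)² = 11.18 × 8.2 × 824.034436 ≈ 75,544.2 × g
Increase = 75,544.2 − 26,744.3 = 48,799.9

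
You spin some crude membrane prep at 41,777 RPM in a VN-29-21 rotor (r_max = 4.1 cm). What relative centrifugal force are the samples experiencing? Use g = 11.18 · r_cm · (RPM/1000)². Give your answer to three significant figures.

RCF = 11.18 × 4.1 × (41.777)² = 11.18 × 4.1 × 1,745.317729 ≈ 80,001.9 × g

≈ 80000 × g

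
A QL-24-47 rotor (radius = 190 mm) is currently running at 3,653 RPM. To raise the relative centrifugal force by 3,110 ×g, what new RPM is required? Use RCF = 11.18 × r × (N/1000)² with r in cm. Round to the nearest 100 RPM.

r = 190 mm = 19.0 cm
Current RCF = 11.18 × 19 × (3.653)² = 11.18 × 19 × 13.344409 ≈ 2,834.6 × g
Target RCF = 2,834.6 + 3,110 = 5,944.6 × g
(N/1000)² = 5,944.6 / 212.42 = 27.98512
N = 1000 × √27.98512 ≈ 5,290.1

5300 RPM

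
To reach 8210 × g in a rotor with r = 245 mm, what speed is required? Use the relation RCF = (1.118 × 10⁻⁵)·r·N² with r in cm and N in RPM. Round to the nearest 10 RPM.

N ≈ 5470 RPM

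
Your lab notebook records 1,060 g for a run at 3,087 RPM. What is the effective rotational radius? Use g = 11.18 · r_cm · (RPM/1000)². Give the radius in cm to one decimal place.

≈ 9.9 cm

1060 = 11.18 × r × (3.087)²
r = 1060 / (11.18 × 9.529569) = 1060 / 106.5406 ≈ 9.949 cm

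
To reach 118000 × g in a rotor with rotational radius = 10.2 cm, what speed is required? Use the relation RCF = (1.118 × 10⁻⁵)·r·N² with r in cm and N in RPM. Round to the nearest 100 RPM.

≈ 32200 RPM

RCF = 1.118 × 10⁻⁵ × r × N²
118,000 = 1.118 × 10⁻⁵ × 10.2 × N²
N² = 118,000 / (11.4036 × 10⁻⁵) = 1,034,760,953
N ≈ √1,034,760,953 ≈ 32,167.7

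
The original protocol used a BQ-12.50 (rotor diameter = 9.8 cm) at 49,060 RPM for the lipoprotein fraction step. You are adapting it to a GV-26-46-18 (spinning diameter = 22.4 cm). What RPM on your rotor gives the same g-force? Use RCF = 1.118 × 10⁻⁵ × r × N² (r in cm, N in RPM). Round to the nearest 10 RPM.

Original rotor: r = 9.8 / 2 = 4.9 cm
RCF_original = 1.118 × 10⁻⁵ × 4.9 × (49060)² = 1.118 × 10⁻⁵ × 4.9 × 2,406,883,600 ≈ 131,853.9 × g
Your rotor: r = 22.4 / 2 = 11.2 cm
131,853.9 = 1.118 × 10⁻⁵ × 11.2 × N²
N² = 131,853.9 / (12.5216 × 10⁻⁵) = 1,053,011,596
N ≈ √1,053,011,596 ≈ 32,450.1

32450 RPM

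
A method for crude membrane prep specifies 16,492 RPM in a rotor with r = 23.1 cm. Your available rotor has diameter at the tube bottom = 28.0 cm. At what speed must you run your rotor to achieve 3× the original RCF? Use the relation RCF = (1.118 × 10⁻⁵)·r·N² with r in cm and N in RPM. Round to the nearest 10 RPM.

≈ 36690 RPM

RCF = 1.118 × 10⁻⁵ × r × N²
RCF_original = 1.118 × 10⁻⁵ × 23.1 × (16492)² = 1.118 × 10⁻⁵ × 23.1 × 271,986,064 ≈ 70,242.6 × g
Target RCF = 3 × 70,242.6 ≈ 210,727.8 × g
Your rotor: r = 28.0 / 2 = 14 cm
210,727.8 = 1.118 × 10⁻⁵ × 14 × N²
N² = 210,727.8 / (15.652 × 10⁻⁵) = 1,346,331,459
N ≈ √1,346,331,459 ≈ 36,692.4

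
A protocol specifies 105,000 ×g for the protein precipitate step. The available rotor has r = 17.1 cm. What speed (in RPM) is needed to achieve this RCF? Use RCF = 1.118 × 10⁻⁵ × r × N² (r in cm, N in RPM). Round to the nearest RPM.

105,000 = 1.118 × 10⁻⁵ × 17.1 × N²
N² = 105,000 / (19.1178 × 10⁻⁵) = 549,226,375
N ≈ √549,226,375 ≈ 23,435.6

≈ 23436 RPM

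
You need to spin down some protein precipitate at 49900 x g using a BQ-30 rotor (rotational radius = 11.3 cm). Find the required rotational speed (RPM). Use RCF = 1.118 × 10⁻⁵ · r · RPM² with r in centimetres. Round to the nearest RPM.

49,900 = 1.118 × 10⁻⁵ × 11.3 × N²
N² = 49,900 / (12.6334 × 10⁻⁵) = 394,984,723
N ≈ √394,984,723 ≈ 19,874.2

≈ 19874 RPM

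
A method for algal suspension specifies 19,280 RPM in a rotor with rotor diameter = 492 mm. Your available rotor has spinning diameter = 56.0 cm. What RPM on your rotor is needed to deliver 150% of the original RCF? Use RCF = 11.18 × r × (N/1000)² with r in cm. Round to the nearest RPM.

Original rotor: r = 492 mm / 2 = 246 mm = 24.6 cm
RCF_original = 11.18 × 24.6 × (19.28)² = 11.18 × 24.6 × 371.7184 ≈ 102,233 × g
Target RCF = 1.5 × 102,233 ≈ 153,349.5 × g
Your rotor: r = 56.0 / 2 = 28 cm
153,349.5 = 11.18 × 28 × (N/1000)²
(N/1000)² = 153,349.5 / 313.04 = 489.8719
N = 1000 × √489.8719 ≈ 22,133.0

22133 RPM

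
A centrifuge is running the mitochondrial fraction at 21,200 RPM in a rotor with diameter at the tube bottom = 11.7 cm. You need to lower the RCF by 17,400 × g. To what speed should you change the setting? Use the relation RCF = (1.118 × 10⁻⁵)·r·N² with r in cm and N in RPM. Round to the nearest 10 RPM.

N₂ ≈ 13540 RPM

r = 11.7 / 2 = 5.85 cm
Current RCF = 1.118 × 10⁻⁵ × 5.85 × (21200)² = 1.118 × 10⁻⁵ × 5.85 × 449,440,000 ≈ 29,394.7 × g
Target RCF = 29,394.7 − 17,400 = 11,994.7 × g
N² = 11,994.7 / (6.5403 × 10⁻⁵) = 183,396,786
N ≈ √183,396,786 ≈ 13,542.4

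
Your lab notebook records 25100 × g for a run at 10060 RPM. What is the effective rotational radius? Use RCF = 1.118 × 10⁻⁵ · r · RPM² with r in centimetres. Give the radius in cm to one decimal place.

25100 = 1.118 × 10⁻⁵ × r × (10060)²
r = 25100 / (1.118 × 10⁻⁵ × 101,203,600) = 25100 / 1131.456 ≈ 22.184 cm

r ≈ 22.2 cm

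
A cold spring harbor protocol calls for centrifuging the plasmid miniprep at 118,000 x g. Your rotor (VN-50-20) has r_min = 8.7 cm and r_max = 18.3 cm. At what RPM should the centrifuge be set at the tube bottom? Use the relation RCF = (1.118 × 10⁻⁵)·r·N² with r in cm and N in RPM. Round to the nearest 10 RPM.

Use r_max = 18.3 cm.
118,000 = 1.118 × 10⁻⁵ × 18.3 × N²
N² = 118,000 / (20.4594 × 10⁻⁵) = 576,752,006
N ≈ √576,752,006 ≈ 24,015.7

N ≈ 24020 RPM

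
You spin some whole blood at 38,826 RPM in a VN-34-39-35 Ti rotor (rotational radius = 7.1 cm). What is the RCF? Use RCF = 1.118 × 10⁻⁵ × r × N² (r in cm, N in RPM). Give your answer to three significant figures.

120000 x g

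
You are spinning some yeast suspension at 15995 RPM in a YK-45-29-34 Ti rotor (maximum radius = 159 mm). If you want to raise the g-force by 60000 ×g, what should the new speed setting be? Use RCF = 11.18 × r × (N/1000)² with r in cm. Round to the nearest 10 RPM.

r = 159 mm = 15.9 cm
Current RCF = 11.18 × 15.9 × (15.995)² = 11.18 × 15.9 × 255.840025 ≈ 45,478.6 × g
Target RCF = 45,478.6 + 60,000 = 105,478.6 × g
(N/1000)² = 105,478.6 / 177.762 = 593.3698
N = 1000 × √593.3698 ≈ 24,359.2

N₂ ≈ 24360 RPM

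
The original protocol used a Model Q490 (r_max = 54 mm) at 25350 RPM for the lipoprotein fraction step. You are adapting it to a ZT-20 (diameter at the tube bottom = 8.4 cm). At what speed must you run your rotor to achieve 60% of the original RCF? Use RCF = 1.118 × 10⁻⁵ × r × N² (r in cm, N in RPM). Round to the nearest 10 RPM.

Original rotor: r = 54 mm = 5.4 cm
RCF = 1.118 × 10⁻⁵ × r × N²
RCF_original = 1.118 × 10⁻⁵ × 5.4 × (25350)² = 1.118 × 10⁻⁵ × 5.4 × 642,622,500 ≈ 38,796.4 × g
Target RCF = 0.6 × 38,796.4 ≈ 23,277.8 × g
Your rotor: r = 8.4 / 2 = 4.2 cm
23,277.8 = 1.118 × 10⁻⁵ × 4.2 × N²
N² = 23,277.8 / (4.6956 × 10⁻⁵) = 495,736,434
N ≈ √495,736,434 ≈ 22,265.1

22270 RPM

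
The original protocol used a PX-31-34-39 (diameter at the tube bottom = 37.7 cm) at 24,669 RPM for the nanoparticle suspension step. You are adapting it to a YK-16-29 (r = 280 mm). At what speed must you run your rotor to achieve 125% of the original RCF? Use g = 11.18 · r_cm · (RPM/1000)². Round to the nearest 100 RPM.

≈ 22600 RPM

Original rotor: r = 37.7 / 2 = 18.85 cm
RCF_original = 11.18 × 18.85 × (24.669)² = 11.18 × 18.85 × 608.559561 ≈ 128,249.7 × g
Target RCF = 1.25 × 128,249.7 ≈ 160,312.1 × g
Your rotor: r = 280 mm = 28.0 cm
160,312.1 = 11.18 × 28 × (N/1000)²
(N/1000)² = 160,312.1 / 313.04 = 512.1138
N = 1000 × √512.1138 ≈ 22,629.9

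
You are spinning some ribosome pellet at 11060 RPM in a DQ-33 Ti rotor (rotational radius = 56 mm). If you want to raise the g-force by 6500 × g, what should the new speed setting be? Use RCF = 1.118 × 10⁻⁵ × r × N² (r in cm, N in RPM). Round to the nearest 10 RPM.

r = 56 mm = 5.6 cm
Current RCF = 1.118 × 10⁻⁵ × 5.6 × (11060)² = 1.118 × 10⁻⁵ × 5.6 × 122,323,600 ≈ 7,658.4 × g
Target RCF = 7,658.4 + 6,500 = 14,158.4 × g
N² = 14,158.4 / (6.2608 × 10⁻⁵) = 226,143,624
N ≈ √226,143,624 ≈ 15,038.1

15040 RPM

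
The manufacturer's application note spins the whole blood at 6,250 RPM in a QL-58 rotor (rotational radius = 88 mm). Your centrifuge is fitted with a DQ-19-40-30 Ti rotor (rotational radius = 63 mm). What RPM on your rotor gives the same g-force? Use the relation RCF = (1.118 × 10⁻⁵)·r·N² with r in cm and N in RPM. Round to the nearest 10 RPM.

7390 RPM

Original rotor: r = 88 mm = 8.8 cm
RCF_original = 1.118 × 10⁻⁵ × 8.8 × (6250)² = 1.118 × 10⁻⁵ × 8.8 × 39,062,500 ≈ 3,843.1 × g
Your rotor: r = 63 mm = 6.3 cm
3,843.1 = 1.118 × 10⁻⁵ × 6.3 × N²
N² = 3,843.1 / (7.0434 × 10⁻⁵) = 54,563,137
N ≈ √54,563,137 ≈ 7,386.7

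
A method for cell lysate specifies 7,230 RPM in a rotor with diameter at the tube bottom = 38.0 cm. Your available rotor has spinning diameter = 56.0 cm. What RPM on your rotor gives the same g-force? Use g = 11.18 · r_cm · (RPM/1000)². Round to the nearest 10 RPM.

Original rotor: r = 38.0 / 2 = 19 cm
RCF = 11.18 × r × (N/1000)²
RCF_original = 11.18 × 19 × (7.23)² = 11.18 × 19 × 52.2729 ≈ 11,103.8 × g
Your rotor: r = 56.0 / 2 = 28 cm
11,103.8 = 11.18 × 28 × (N/1000)²
(N/1000)² = 11,103.8 / 313.04 = 35.47087
N = 1000 × √35.47087 ≈ 5,955.7

≈ 5960 RPM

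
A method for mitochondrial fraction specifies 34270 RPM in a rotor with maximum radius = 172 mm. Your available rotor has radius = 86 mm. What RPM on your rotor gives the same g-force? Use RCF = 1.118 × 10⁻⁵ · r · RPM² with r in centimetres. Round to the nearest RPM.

Original rotor: r = 172 mm = 17.2 cm
RCF = 1.118 × 10⁻⁵ × r × N²
RCF_original = 1.118 × 10⁻⁵ × 17.2 × (34270)² = 1.118 × 10⁻⁵ × 17.2 × 1,174,432,900 ≈ 225,838.7 × g
Your rotor: r = 86 mm = 8.6 cm
225,838.7 = 1.118 × 10⁻⁵ × 8.6 × N²
N² = 225,838.7 / (9.6148 × 10⁻⁵) = 2,348,865,291
N ≈ √2,348,865,291 ≈ 48,465.1

48465 RPM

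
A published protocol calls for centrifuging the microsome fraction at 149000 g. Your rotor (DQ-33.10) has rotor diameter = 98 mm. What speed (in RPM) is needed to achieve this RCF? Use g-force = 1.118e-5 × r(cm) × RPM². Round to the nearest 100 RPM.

r = 98 mm / 2 = 49 mm = 4.9 cm
149,000 = 1.118 × 10⁻⁵ × 4.9 × N²
N² = 149,000 / (5.4782 × 10⁻⁵) = 2,719,871,491
N ≈ √2,719,871,491 ≈ 52,152.4

52200 RPM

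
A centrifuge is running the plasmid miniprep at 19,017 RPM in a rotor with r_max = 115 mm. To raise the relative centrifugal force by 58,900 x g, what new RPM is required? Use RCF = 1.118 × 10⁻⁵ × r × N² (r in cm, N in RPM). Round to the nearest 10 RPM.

28630 RPM

r = 115 mm = 11.5 cm
Current RCF = 1.118 × 10⁻⁵ × 11.5 × (19017)² = 1.118 × 10⁻⁵ × 11.5 × 361,646,289 ≈ 46,496.9 × g
Target RCF = 46,496.9 + 58,900 = 105,396.9 × g
N² = 105,396.9 / (12.857 × 10⁻⁵) = 819,762,775
N ≈ √819,762,775 ≈ 28,631.5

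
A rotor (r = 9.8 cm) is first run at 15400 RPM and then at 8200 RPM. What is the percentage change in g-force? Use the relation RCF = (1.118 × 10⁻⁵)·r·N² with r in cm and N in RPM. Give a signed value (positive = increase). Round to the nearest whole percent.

-72%

RCF ∝ N², so the ratio is (8200/15400)² = (0.532468)² = 0.2835.
Change = 0.2835 − 1 = -0.7165 → -71.6%.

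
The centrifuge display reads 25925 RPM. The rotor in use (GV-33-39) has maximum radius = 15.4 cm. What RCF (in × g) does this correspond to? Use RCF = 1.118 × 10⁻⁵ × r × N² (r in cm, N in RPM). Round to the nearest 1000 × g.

RCF = 1.118 × 10⁻⁵ × r × N²
RCF = 1.118 × 10⁻⁵ × 15.4 × (25925)² = 1.118 × 10⁻⁵ × 15.4 × 672,105,625 ≈ 115,717.8 × g

116000 × g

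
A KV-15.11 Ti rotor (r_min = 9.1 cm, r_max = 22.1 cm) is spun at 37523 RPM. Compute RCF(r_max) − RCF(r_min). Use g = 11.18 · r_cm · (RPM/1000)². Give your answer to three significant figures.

ΔRCF ≈ 205000 g

ΔRCF = 11.18 × (r_max − r_min) × (N/1000)² = 11.18 × 13.0 × 1,407.975529 ≈ 204,635.2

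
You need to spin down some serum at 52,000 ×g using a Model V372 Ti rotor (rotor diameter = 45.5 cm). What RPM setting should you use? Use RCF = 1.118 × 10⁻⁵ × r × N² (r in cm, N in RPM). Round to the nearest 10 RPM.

14300 RPM

r = 45.5 / 2 = 22.75 cm
52,000 = 1.118 × 10⁻⁵ × 22.75 × N²
N² = 52,000 / (25.4345 × 10⁻⁵) = 204,446,716
N ≈ √204,446,716 ≈ 14,298.5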